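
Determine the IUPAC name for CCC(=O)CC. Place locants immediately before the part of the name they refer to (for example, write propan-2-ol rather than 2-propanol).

Counting along the main chain through the carbonyl gives 5 carbons: the parent is pentane.
The principal characteristic group is a ketone (C=O on an internal carbon), named with the suffix -one.
Numbering from either end gives identical locants here.
That gives the carbonyl at C-3.
Assembling the pieces gives pentan-3-one.

pentan-3-one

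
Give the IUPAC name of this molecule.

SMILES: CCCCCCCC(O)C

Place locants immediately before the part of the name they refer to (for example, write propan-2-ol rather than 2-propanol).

Counting along the main chain through the –OH group gives 9 carbons: the parent is nonane.
The highest-priority functional group is an alcohol (–OH), so the name ends in -ol.
Number the chain so that numbering from this end puts the hydroxyl group at C-2 rather than C-8.
That gives the hydroxyl at C-2.
Assembling the pieces gives nonan-2-ol.

nonan-2-ol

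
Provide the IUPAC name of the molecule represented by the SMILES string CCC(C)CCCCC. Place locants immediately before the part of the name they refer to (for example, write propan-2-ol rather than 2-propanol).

3-methyloctane

The longest carbon chain is 8 atoms: the parent is octane.
The numbering direction is chosen so that the substituent locant set {3} is lower than {6} at the first point of difference.
That gives a methyl group at C-3.
The name is 3-methyloctane.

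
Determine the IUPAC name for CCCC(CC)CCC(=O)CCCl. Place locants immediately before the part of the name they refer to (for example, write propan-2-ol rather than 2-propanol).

The longest chain bearing the carbonyl is 9 carbons long (nonane).
The principal characteristic group is a ketone (C=O on an internal carbon), named with the suffix -one.
The numbering direction is chosen so that numbering from this end puts the carbonyl group at C-3 rather than C-7.
That gives the carbonyl at C-3; a chloro group at C-1; an ethyl group at C-6.
Prefixes are listed alphabetically: chloro, ethyl.
Assembling the pieces gives 1-chloro-6-ethylnonan-3-one.

1-chloro-6-ethylnonan-3-one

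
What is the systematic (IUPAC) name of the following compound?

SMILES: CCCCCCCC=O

The longest carbon chain that includes the –CHO group has 8 carbons, so the parent hydride is octane.
The highest-priority functional group is an aldehyde (terminal –CHO), so the name ends in -al.
Choose the numbering such that the aldehyde carbon is C-1 by definition.
The name is octanal.

octanal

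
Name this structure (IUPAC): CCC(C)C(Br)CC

The parent chain contains 6 carbons (hexane).
The numbering direction is chosen so that the locant sets are identical either way, so the alphabetically earlier bromo substituent takes the lower locant (3 rather than 4).
This places a bromo group at C-3; a methyl group at C-4.
The substituents are ordered alphabetically, ignoring any di-/tri- multipliers.
The name is 3-bromo-4-methylhexane.

3-bromo-4-methylhexane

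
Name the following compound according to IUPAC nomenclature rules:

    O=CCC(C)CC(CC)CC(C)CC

Counting along the main chain through the –CHO group gives 9 carbons: the parent is nonane.
An aldehyde (terminal –CHO) is the principal characteristic group, giving the suffix -al.
Choose the numbering such that the aldehyde carbon is C-1 by definition.
This places an ethyl group at C-5; methyl groups at C-3 and C-7.
Substituent prefixes are cited in alphabetical order (multiplying prefixes like di-/tri- are ignored for ordering).
Putting it together: 5-ethyl-3,7-dimethylnonanal.

5-ethyl-3,7-dimethylnonanal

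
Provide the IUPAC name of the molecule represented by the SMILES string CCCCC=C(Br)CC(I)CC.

The longest carbon chain that includes the multiple bond has 10 carbons, so the parent hydride is decane.
A C=C double bond in the chain gives the infix -ene-.
Number the chain so that the substituent locant set {3,5} is lower than {6,8} at the first point of difference.
That gives the double bond between C-5 and C-6; a bromo group at C-5; an iodo group at C-3.
Substituent prefixes are cited in alphabetical order (multiplying prefixes like di-/tri- are ignored for ordering).
The name is 5-bromo-3-iododec-5-ene.

5-bromo-3-iododec-5-ene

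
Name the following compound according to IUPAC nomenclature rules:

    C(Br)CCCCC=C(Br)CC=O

The longest chain bearing the –CHO group and the multiple bond is 9 carbons long (nonane).
The principal characteristic group is an aldehyde (terminal –CHO), named with the suffix -al.
There is one C=C double bond, indicated by the ending -ene.
Choose the numbering such that the aldehyde carbon is C-1 by definition.
This places the double bond between C-3 and C-4; bromo groups at C-3 and C-9.
Assembling the pieces gives 3,9-dibromonon-3-enal.

3,9-dibromonon-3-enal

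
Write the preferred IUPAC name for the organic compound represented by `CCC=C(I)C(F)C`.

2-fluoro-3-iodohex-3-ene

Counting along the main chain through the multiple bond gives 6 carbons: the parent is hexane.
A C=C double bond in the chain gives the infix -ene-.
Choose the numbering such that the substituent locant set {2,3} is lower than {4,5} at the first point of difference.
This places the double bond between C-3 and C-4; a fluoro group at C-2; an iodo group at C-3.
Substituent prefixes are cited in alphabetical order (multiplying prefixes like di-/tri- are ignored for ordering).
The name is 2-fluoro-3-iodohex-3-ene.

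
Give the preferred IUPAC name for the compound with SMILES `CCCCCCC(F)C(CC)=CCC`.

4-ethyl-5-fluoroundec-3-ene

The longest chain bearing the multiple bond is 11 carbons long (undecane).
There is one C=C double bond, indicated by the ending -ene.
Number the chain so that numbering from this end puts the double bond at C-3 rather than C-8.
With this numbering: the double bond between C-3 and C-4; an ethyl group at C-4; a fluoro group at C-5.
The substituents are ordered alphabetically, ignoring any di-/tri- multipliers.
Putting it together: 4-ethyl-5-fluoroundec-3-ene.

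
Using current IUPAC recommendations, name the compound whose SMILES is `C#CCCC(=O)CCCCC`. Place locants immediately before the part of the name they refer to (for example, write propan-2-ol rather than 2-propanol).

dec-1-yn-5-one

The longest chain bearing the carbonyl and the multiple bond is 10 carbons long (decane).
A ketone (C=O on an internal carbon) is the principal characteristic group, giving the suffix -one.
There is one C≡C triple bond, indicated by the ending -yne.
The numbering direction is chosen so that numbering from this end puts the carbonyl group at C-5 rather than C-6.
That gives the carbonyl at C-5; the triple bond between C-1 and C-2.
The name is dec-1-yn-5-one.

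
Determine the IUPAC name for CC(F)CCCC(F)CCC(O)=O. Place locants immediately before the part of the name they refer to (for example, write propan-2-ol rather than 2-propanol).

The longest chain bearing the –COOH group is 9 carbons long (nonane).
A carboxylic acid (terminal –COOH) is the principal characteristic group, giving the suffix -oic acid.
Number the chain so that the carboxylic acid carbon is C-1 by definition.
This places fluoro groups at C-4 and C-8.
Assembling the pieces gives 4,8-difluorononanoic acid.

4,8-difluorononanoic acid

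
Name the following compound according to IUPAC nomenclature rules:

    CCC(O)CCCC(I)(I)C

Counting along the main chain through the –OH group gives 8 carbons: the parent is octane.
The principal characteristic group is an alcohol (–OH), named with the suffix -ol.
Choose the numbering such that numbering from this end puts the hydroxyl group at C-3 rather than C-6.
This places the hydroxyl at C-3; two iodo groups at C-7.
The name is 7,7-diiodooctan-3-ol.

7,7-diiodooctan-3-ol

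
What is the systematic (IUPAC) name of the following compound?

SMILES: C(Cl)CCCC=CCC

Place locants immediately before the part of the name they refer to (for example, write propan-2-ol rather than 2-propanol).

Counting along the main chain through the multiple bond gives 8 carbons: the parent is octane.
The chain contains a C=C double bond, so the unsaturation ending is -ene.
Number the chain so that numbering from this end puts the double bond at C-3 rather than C-5.
With this numbering: the double bond between C-3 and C-4; a chloro group at C-8.
Putting it together: 8-chlorooct-3-ene.

8-chlorooct-3-ene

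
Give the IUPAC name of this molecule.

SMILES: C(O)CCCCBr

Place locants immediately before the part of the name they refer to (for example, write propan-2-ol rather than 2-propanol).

The longest carbon chain that includes the –OH group has 5 carbons, so the parent hydride is pentane.
The highest-priority functional group is an alcohol (–OH), so the name ends in -ol.
Choose the numbering such that numbering from this end puts the hydroxyl group at C-1 rather than C-5.
With this numbering: the hydroxyl at C-1; a bromo group at C-5.
Putting it together: 5-bromopentan-1-ol.

5-bromopentan-1-ol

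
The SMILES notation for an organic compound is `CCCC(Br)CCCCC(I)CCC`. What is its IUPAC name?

4-bromo-9-iodododecane

The longest carbon chain is 12 atoms: the parent is dodecane.
The numbering direction is chosen so that the locant sets are identical either way, so the alphabetically earlier bromo substituent takes the lower locant (4 rather than 9).
With this numbering: a bromo group at C-4; an iodo group at C-9.
The substituents are ordered alphabetically, ignoring any di-/tri- multipliers.
Assembling the pieces gives 4-bromo-9-iodododecane.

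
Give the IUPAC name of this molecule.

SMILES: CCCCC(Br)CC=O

3-bromoheptanal

The longest carbon chain that includes the –CHO group has 7 carbons, so the parent hydride is heptane.
The principal characteristic group is an aldehyde (terminal –CHO), named with the suffix -al.
The numbering direction is chosen so that the aldehyde carbon is C-1 by definition.
This places a bromo group at C-3.
Putting it together: 3-bromoheptanal.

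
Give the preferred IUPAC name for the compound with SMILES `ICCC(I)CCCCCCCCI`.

The longest carbon chain is 11 atoms: the parent is undecane.
Choose the numbering such that the substituent locant set {1,3,11} is lower than {1,9,11} at the first point of difference.
That gives iodo groups at C-1 and C-3 and C-11.
The name is 1,3,11-triiodoundecane.

1,3,11-triiodoundecane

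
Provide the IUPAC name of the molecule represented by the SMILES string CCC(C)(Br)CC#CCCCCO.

The longest carbon chain that includes the –OH group and the multiple bond has 10 carbons, so the parent hydride is decane.
The principal characteristic group is an alcohol (–OH), named with the suffix -ol.
A C≡C triple bond in the chain gives the infix -yne-.
Choose the numbering such that numbering from this end puts the hydroxyl group at C-1 rather than C-10.
This places the hydroxyl at C-1; the triple bond between C-5 and C-6; a bromo group at C-8; a methyl group at C-8.
Prefixes are listed alphabetically: bromo, methyl.
The name is 8-bromo-8-methyldec-5-yn-1-ol.

8-bromo-8-methyldec-5-yn-1-ol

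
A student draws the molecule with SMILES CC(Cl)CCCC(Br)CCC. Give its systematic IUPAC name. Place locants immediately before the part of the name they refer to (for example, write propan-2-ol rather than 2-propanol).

The longest continuous carbon chain has 9 atoms, so the parent hydride is nonane.
Number the chain so that the substituent locant set {2,6} is lower than {4,8} at the first point of difference.
With this numbering: a bromo group at C-6; a chloro group at C-2.
Substituent prefixes are cited in alphabetical order (multiplying prefixes like di-/tri- are ignored for ordering).
Putting it together: 6-bromo-2-chlorononane.

6-bromo-2-chlorononane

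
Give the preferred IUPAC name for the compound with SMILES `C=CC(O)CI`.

Counting along the main chain through the –OH group and the multiple bond gives 4 carbons: the parent is butane.
The principal characteristic group is an alcohol (–OH), named with the suffix -ol.
There is one C=C double bond, indicated by the ending -ene.
The numbering direction is chosen so that numbering from this end puts the hydroxyl group at C-2 rather than C-3.
With this numbering: the hydroxyl at C-2; the double bond between C-3 and C-4; an iodo group at C-1.
Putting it together: 1-iodobut-3-en-2-ol.

1-iodobut-3-en-2-ol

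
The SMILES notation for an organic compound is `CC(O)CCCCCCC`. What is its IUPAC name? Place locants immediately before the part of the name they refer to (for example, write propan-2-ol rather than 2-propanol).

nonan-2-ol

The longest chain bearing the –OH group is 9 carbons long (nonane).
The principal characteristic group is an alcohol (–OH), named with the suffix -ol.
Number the chain so that numbering from this end puts the hydroxyl group at C-2 rather than C-8.
This places the hydroxyl at C-2.
Putting it together: nonan-2-ol.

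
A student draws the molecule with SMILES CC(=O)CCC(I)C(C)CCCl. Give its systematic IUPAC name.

The longest carbon chain that includes the carbonyl has 8 carbons, so the parent hydride is octane.
The principal characteristic group is a ketone (C=O on an internal carbon), named with the suffix -one.
The numbering direction is chosen so that numbering from this end puts the carbonyl group at C-2 rather than C-7.
That gives the carbonyl at C-2; a chloro group at C-8; an iodo group at C-5; a methyl group at C-6.
The substituents are ordered alphabetically, ignoring any di-/tri- multipliers.
Assembling the pieces gives 8-chloro-5-iodo-6-methyloctan-2-one.

8-chloro-5-iodo-6-methyloctan-2-one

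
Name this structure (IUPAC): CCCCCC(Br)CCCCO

5-bromodecan-1-ol

The longest carbon chain that includes the –OH group has 10 carbons, so the parent hydride is decane.
The principal characteristic group is an alcohol (–OH), named with the suffix -ol.
The numbering direction is chosen so that numbering from this end puts the hydroxyl group at C-1 rather than C-10.
With this numbering: the hydroxyl at C-1; a bromo group at C-5.
Assembling the pieces gives 5-bromodecan-1-ol.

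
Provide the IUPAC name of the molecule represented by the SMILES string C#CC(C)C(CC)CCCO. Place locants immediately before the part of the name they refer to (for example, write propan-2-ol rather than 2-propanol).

4-ethyl-5-methylhept-6-yn-1-ol

Counting along the main chain through the –OH group and the multiple bond gives 7 carbons: the parent is heptane.
The principal characteristic group is an alcohol (–OH), named with the suffix -ol.
The chain contains a C≡C triple bond, so the unsaturation ending is -yne.
Choose the numbering such that numbering from this end puts the hydroxyl group at C-1 rather than C-7.
This places the hydroxyl at C-1; the triple bond between C-6 and C-7; an ethyl group at C-4; a methyl group at C-5.
Prefixes are listed alphabetically: ethyl, methyl.
The name is 4-ethyl-5-methylhept-6-yn-1-ol.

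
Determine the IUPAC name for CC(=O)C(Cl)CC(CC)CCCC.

3-chloro-5-ethylnonan-2-one

The longest chain bearing the carbonyl is 9 carbons long (nonane).
A ketone (C=O on an internal carbon) is the principal characteristic group, giving the suffix -one.
The numbering direction is chosen so that numbering from this end puts the carbonyl group at C-2 rather than C-8.
With this numbering: the carbonyl at C-2; a chloro group at C-3; an ethyl group at C-5.
Substituent prefixes are cited in alphabetical order (multiplying prefixes like di-/tri- are ignored for ordering).
The name is 3-chloro-5-ethylnonan-2-one.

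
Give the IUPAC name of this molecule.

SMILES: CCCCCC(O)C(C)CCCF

Counting along the main chain through the –OH group gives 10 carbons: the parent is decane.
An alcohol (–OH) is the principal characteristic group, giving the suffix -ol.
Choose the numbering such that numbering from this end puts the hydroxyl group at C-5 rather than C-6.
This places the hydroxyl at C-5; a fluoro group at C-1; a methyl group at C-4.
Substituent prefixes are cited in alphabetical order (multiplying prefixes like di-/tri- are ignored for ordering).
The name is 1-fluoro-4-methyldecan-5-ol.

1-fluoro-4-methyldecan-5-ol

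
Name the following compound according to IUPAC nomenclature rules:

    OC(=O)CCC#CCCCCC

dec-4-ynoic acid

The longest carbon chain that includes the –COOH group and the multiple bond has 10 carbons, so the parent hydride is decane.
The principal characteristic group is a carboxylic acid (terminal –COOH), named with the suffix -oic acid.
The chain contains a C≡C triple bond, so the unsaturation ending is -yne.
Number the chain so that the carboxylic acid carbon is C-1 by definition.
With this numbering: the triple bond between C-4 and C-5.
Putting it together: dec-4-ynoic acid.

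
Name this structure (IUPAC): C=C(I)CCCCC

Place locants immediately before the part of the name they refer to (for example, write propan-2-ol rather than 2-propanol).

Counting along the main chain through the multiple bond gives 7 carbons: the parent is heptane.
The chain contains a C=C double bond, so the unsaturation ending is -ene.
The numbering direction is chosen so that numbering from this end puts the double bond at C-1 rather than C-6.
This places the double bond between C-1 and C-2; an iodo group at C-2.
Assembling the pieces gives 2-iodohept-1-ene.

2-iodohept-1-ene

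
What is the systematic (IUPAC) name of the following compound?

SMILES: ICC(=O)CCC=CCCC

The longest chain bearing the carbonyl and the multiple bond is 9 carbons long (nonane).
The highest-priority functional group is a ketone (C=O on an internal carbon), so the name ends in -one.
A C=C double bond in the chain gives the infix -ene-.
The numbering direction is chosen so that numbering from this end puts the carbonyl group at C-2 rather than C-8.
With this numbering: the carbonyl at C-2; the double bond between C-5 and C-6; an iodo group at C-1.
Assembling the pieces gives 1-iodonon-5-en-2-one.

1-iodonon-5-en-2-one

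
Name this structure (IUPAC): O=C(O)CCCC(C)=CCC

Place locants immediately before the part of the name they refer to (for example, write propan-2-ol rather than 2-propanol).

5-methyloct-5-enoic acid

The longest chain bearing the –COOH group and the multiple bond is 8 carbons long (octane).
A carboxylic acid (terminal –COOH) is the principal characteristic group, giving the suffix -oic acid.
There is one C=C double bond, indicated by the ending -ene.
Number the chain so that the carboxylic acid carbon is C-1 by definition.
That gives the double bond between C-5 and C-6; a methyl group at C-5.
The name is 5-methyloct-5-enoic acid.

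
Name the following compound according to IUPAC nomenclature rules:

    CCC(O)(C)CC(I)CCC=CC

5-iodo-3-methyldec-8-en-3-ol

Counting along the main chain through the –OH group and the multiple bond gives 10 carbons: the parent is decane.
The highest-priority functional group is an alcohol (–OH), so the name ends in -ol.
A C=C double bond in the chain gives the infix -ene-.
Number the chain so that numbering from this end puts the hydroxyl group at C-3 rather than C-8.
This places the hydroxyl at C-3; the double bond between C-8 and C-9; an iodo group at C-5; a methyl group at C-3.
Prefixes are listed alphabetically: iodo, methyl.
Assembling the pieces gives 5-iodo-3-methyldec-8-en-3-ol.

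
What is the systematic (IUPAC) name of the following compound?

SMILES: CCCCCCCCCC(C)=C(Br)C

The longest carbon chain that includes the multiple bond has 12 carbons, so the parent hydride is dodecane.
A C=C double bond in the chain gives the infix -ene-.
Choose the numbering such that numbering from this end puts the double bond at C-2 rather than C-10.
With this numbering: the double bond between C-2 and C-3; a bromo group at C-2; a methyl group at C-3.
The substituents are ordered alphabetically, ignoring any di-/tri- multipliers.
Putting it together: 2-bromo-3-methyldodec-2-ene.

2-bromo-3-methyldodec-2-ene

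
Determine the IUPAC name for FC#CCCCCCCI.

1-fluoro-8-iodooct-1-yne

The longest chain bearing the multiple bond is 8 carbons long (octane).
A C≡C triple bond in the chain gives the infix -yne-.
Number the chain so that numbering from this end puts the triple bond at C-1 rather than C-7.
With this numbering: the triple bond between C-1 and C-2; a fluoro group at C-1; an iodo group at C-8.
The substituents are ordered alphabetically, ignoring any di-/tri- multipliers.
The name is 1-fluoro-8-iodooct-1-yne.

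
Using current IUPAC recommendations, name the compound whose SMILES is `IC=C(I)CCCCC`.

The longest carbon chain that includes the multiple bond has 7 carbons, so the parent hydride is heptane.
The chain contains a C=C double bond, so the unsaturation ending is -ene.
Number the chain so that numbering from this end puts the double bond at C-1 rather than C-6.
This places the double bond between C-1 and C-2; iodo groups at C-1 and C-2.
Assembling the pieces gives 1,2-diiodohept-1-ene.

1,2-diiodohept-1-ene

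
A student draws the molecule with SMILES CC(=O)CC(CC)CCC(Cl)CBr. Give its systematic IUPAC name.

The longest chain bearing the carbonyl is 8 carbons long (octane).
A ketone (C=O on an internal carbon) is the principal characteristic group, giving the suffix -one.
Number the chain so that numbering from this end puts the carbonyl group at C-2 rather than C-7.
That gives the carbonyl at C-2; a bromo group at C-8; a chloro group at C-7; an ethyl group at C-4.
The substituents are ordered alphabetically, ignoring any di-/tri- multipliers.
Assembling the pieces gives 8-bromo-7-chloro-4-ethyloctan-2-one.

8-bromo-7-chloro-4-ethyloctan-2-one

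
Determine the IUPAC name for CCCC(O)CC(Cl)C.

2-chloroheptan-4-ol

The longest chain bearing the –OH group is 7 carbons long (heptane).
An alcohol (–OH) is the principal characteristic group, giving the suffix -ol.
Choose the numbering such that the substituent locant set {2} is lower than {6} at the first point of difference.
That gives the hydroxyl at C-4; a chloro group at C-2.
Putting it together: 2-chloroheptan-4-ol.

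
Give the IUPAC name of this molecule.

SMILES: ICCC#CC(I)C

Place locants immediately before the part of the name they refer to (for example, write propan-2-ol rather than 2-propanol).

1,5-diiodohex-3-yne

The longest carbon chain that includes the multiple bond has 6 carbons, so the parent hydride is hexane.
A C≡C triple bond in the chain gives the infix -yne-.
Choose the numbering such that the substituent locant set {1,5} is lower than {2,6} at the first point of difference.
This places the triple bond between C-3 and C-4; iodo groups at C-1 and C-5.
Assembling the pieces gives 1,5-diiodohex-3-yne.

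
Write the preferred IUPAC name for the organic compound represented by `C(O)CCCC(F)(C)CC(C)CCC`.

The longest chain bearing the –OH group is 10 carbons long (decane).
An alcohol (–OH) is the principal characteristic group, giving the suffix -ol.
The numbering direction is chosen so that numbering from this end puts the hydroxyl group at C-1 rather than C-10.
With this numbering: the hydroxyl at C-1; a fluoro group at C-5; methyl groups at C-5 and C-7.
Substituent prefixes are cited in alphabetical order (multiplying prefixes like di-/tri- are ignored for ordering).
The name is 5-fluoro-5,7-dimethyldecan-1-ol.

5-fluoro-5,7-dimethyldecan-1-ol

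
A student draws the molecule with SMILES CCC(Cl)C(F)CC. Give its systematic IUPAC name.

The parent chain contains 6 carbons (hexane).
The numbering direction is chosen so that the locant sets are identical either way, so the alphabetically earlier chloro substituent takes the lower locant (3 rather than 4).
That gives a chloro group at C-3; a fluoro group at C-4.
The substituents are ordered alphabetically, ignoring any di-/tri- multipliers.
Assembling the pieces gives 3-chloro-4-fluorohexane.

3-chloro-4-fluorohexane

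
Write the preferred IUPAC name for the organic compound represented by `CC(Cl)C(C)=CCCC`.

2-chloro-3-methylhept-3-ene

The longest chain bearing the multiple bond is 7 carbons long (heptane).
The chain contains a C=C double bond, so the unsaturation ending is -ene.
Number the chain so that numbering from this end puts the double bond at C-3 rather than C-4.
This places the double bond between C-3 and C-4; a chloro group at C-2; a methyl group at C-3.
The substituents are ordered alphabetically, ignoring any di-/tri- multipliers.
The name is 2-chloro-3-methylhept-3-ene.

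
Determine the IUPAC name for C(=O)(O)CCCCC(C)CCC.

The longest chain bearing the –COOH group is 9 carbons long (nonane).
A carboxylic acid (terminal –COOH) is the principal characteristic group, giving the suffix -oic acid.
Choose the numbering such that the carboxylic acid carbon is C-1 by definition.
That gives a methyl group at C-6.
The name is 6-methylnonanoic acid.

6-methylnonanoic acid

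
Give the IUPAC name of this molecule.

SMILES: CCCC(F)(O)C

Counting along the main chain through the –OH group gives 5 carbons: the parent is pentane.
The principal characteristic group is an alcohol (–OH), named with the suffix -ol.
Number the chain so that numbering from this end puts the hydroxyl group at C-2 rather than C-4.
That gives the hydroxyl at C-2; a fluoro group at C-2.
Assembling the pieces gives 2-fluoropentan-2-ol.

2-fluoropentan-2-ol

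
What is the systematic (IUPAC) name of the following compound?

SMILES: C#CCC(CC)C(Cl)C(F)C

Counting along the main chain through the multiple bond gives 7 carbons: the parent is heptane.
There is one C≡C triple bond, indicated by the ending -yne.
Number the chain so that numbering from this end puts the triple bond at C-1 rather than C-6.
That gives the triple bond between C-1 and C-2; a chloro group at C-5; an ethyl group at C-4; a fluoro group at C-6.
Prefixes are listed alphabetically: chloro, ethyl, fluoro.
The name is 5-chloro-4-ethyl-6-fluorohept-1-yne.

5-chloro-4-ethyl-6-fluorohept-1-yne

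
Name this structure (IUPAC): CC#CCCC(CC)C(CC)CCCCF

6,7-diethyl-11-fluoroundec-2-yne

The longest carbon chain that includes the multiple bond has 11 carbons, so the parent hydride is undecane.
There is one C≡C triple bond, indicated by the ending -yne.
The numbering direction is chosen so that numbering from this end puts the triple bond at C-2 rather than C-9.
This places the triple bond between C-2 and C-3; ethyl groups at C-6 and C-7; a fluoro group at C-11.
Prefixes are listed alphabetically: ethyl, fluoro.
Assembling the pieces gives 6,7-diethyl-11-fluoroundec-2-yne.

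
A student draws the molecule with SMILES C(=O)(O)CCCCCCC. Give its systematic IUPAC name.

octanoic acid

The longest carbon chain that includes the –COOH group has 8 carbons, so the parent hydride is octane.
The principal characteristic group is a carboxylic acid (terminal –COOH), named with the suffix -oic acid.
Number the chain so that the carboxylic acid carbon is C-1 by definition.
Putting it together: octanoic acid.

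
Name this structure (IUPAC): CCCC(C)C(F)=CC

3-fluoro-4-methylhept-2-ene

Counting along the main chain through the multiple bond gives 7 carbons: the parent is heptane.
There is one C=C double bond, indicated by the ending -ene.
Number the chain so that numbering from this end puts the double bond at C-2 rather than C-5.
This places the double bond between C-2 and C-3; a fluoro group at C-3; a methyl group at C-4.
The substituents are ordered alphabetically, ignoring any di-/tri- multipliers.
Putting it together: 3-fluoro-4-methylhept-2-ene.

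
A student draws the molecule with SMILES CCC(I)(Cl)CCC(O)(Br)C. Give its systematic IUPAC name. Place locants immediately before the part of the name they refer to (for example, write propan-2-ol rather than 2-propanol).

2-bromo-5-chloro-5-iodoheptan-2-ol

The longest chain bearing the –OH group is 7 carbons long (heptane).
The principal characteristic group is an alcohol (–OH), named with the suffix -ol.
Number the chain so that numbering from this end puts the hydroxyl group at C-2 rather than C-6.
With this numbering: the hydroxyl at C-2; a bromo group at C-2; a chloro group at C-5; an iodo group at C-5.
Prefixes are listed alphabetically: bromo, chloro, iodo.
Putting it together: 2-bromo-5-chloro-5-iodoheptan-2-ol.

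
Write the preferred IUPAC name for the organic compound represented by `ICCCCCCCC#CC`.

10-iododec-2-yne

The longest chain bearing the multiple bond is 10 carbons long (decane).
The chain contains a C≡C triple bond, so the unsaturation ending is -yne.
The numbering direction is chosen so that numbering from this end puts the triple bond at C-2 rather than C-8.
That gives the triple bond between C-2 and C-3; an iodo group at C-10.
Putting it together: 10-iododec-2-yne.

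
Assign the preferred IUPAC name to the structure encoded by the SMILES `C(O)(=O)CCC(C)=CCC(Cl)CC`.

7-chloro-4-methylnon-4-enoic acid

Counting along the main chain through the –COOH group and the multiple bond gives 9 carbons: the parent is nonane.
The highest-priority functional group is a carboxylic acid (terminal –COOH), so the name ends in -oic acid.
The chain contains a C=C double bond, so the unsaturation ending is -ene.
The numbering direction is chosen so that the carboxylic acid carbon is C-1 by definition.
With this numbering: the double bond between C-4 and C-5; a chloro group at C-7; a methyl group at C-4.
The substituents are ordered alphabetically, ignoring any di-/tri- multipliers.
Assembling the pieces gives 7-chloro-4-methylnon-4-enoic acid.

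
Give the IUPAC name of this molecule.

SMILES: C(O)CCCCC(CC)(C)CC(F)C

6-ethyl-8-fluoro-6-methylnonan-1-ol

The longest chain bearing the –OH group is 9 carbons long (nonane).
The highest-priority functional group is an alcohol (–OH), so the name ends in -ol.
The numbering direction is chosen so that numbering from this end puts the hydroxyl group at C-1 rather than C-9.
With this numbering: the hydroxyl at C-1; an ethyl group at C-6; a fluoro group at C-8; a methyl group at C-6.
Substituent prefixes are cited in alphabetical order (multiplying prefixes like di-/tri- are ignored for ordering).
Assembling the pieces gives 6-ethyl-8-fluoro-6-methylnonan-1-ol.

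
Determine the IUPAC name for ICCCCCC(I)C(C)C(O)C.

4,9-diiodo-3-methylnonan-2-ol

Counting along the main chain through the –OH group gives 9 carbons: the parent is nonane.
The highest-priority functional group is an alcohol (–OH), so the name ends in -ol.
Choose the numbering such that numbering from this end puts the hydroxyl group at C-2 rather than C-8.
With this numbering: the hydroxyl at C-2; iodo groups at C-4 and C-9; a methyl group at C-3.
Substituent prefixes are cited in alphabetical order (multiplying prefixes like di-/tri- are ignored for ordering).
The name is 4,9-diiodo-3-methylnonan-2-ol.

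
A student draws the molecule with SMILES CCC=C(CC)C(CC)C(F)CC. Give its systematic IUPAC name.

The longest carbon chain that includes the multiple bond has 8 carbons, so the parent hydride is octane.
There is one C=C double bond, indicated by the ending -ene.
Choose the numbering such that numbering from this end puts the double bond at C-3 rather than C-5.
With this numbering: the double bond between C-3 and C-4; ethyl groups at C-4 and C-5; a fluoro group at C-6.
Substituent prefixes are cited in alphabetical order (multiplying prefixes like di-/tri- are ignored for ordering).
Assembling the pieces gives 4,5-diethyl-6-fluorooct-3-ene.

4,5-diethyl-6-fluorooct-3-ene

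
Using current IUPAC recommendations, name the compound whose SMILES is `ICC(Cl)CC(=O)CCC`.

Counting along the main chain through the carbonyl gives 7 carbons: the parent is heptane.
The highest-priority functional group is a ketone (C=O on an internal carbon), so the name ends in -one.
Choose the numbering such that the substituent locant set {1,2} is lower than {6,7} at the first point of difference.
That gives the carbonyl at C-4; a chloro group at C-2; an iodo group at C-1.
Prefixes are listed alphabetically: chloro, iodo.
Putting it together: 2-chloro-1-iodoheptan-4-one.

2-chloro-1-iodoheptan-4-one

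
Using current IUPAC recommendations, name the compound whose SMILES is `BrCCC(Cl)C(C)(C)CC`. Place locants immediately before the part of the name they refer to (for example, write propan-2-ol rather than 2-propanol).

The longest continuous carbon chain has 6 atoms, so the parent hydride is hexane.
Choose the numbering such that the substituent locant set {1,3,4,4} is lower than {3,3,4,6} at the first point of difference.
That gives a bromo group at C-1; a chloro group at C-3; two methyl groups at C-4.
Substituent prefixes are cited in alphabetical order (multiplying prefixes like di-/tri- are ignored for ordering).
Putting it together: 1-bromo-3-chloro-4,4-dimethylhexane.

1-bromo-3-chloro-4,4-dimethylhexane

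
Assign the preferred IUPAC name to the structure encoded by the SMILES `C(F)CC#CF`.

The longest carbon chain that includes the multiple bond has 4 carbons, so the parent hydride is butane.
The chain contains a C≡C triple bond, so the unsaturation ending is -yne.
Choose the numbering such that numbering from this end puts the triple bond at C-1 rather than C-3.
With this numbering: the triple bond between C-1 and C-2; fluoro groups at C-1 and C-4.
Putting it together: 1,4-difluorobut-1-yne.

1,4-difluorobut-1-yne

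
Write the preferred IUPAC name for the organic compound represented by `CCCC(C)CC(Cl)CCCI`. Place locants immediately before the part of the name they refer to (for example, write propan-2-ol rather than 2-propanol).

4-chloro-1-iodo-6-methylnonane

The longest carbon chain is 9 atoms: the parent is nonane.
Number the chain so that the substituent locant set {1,4,6} is lower than {4,6,9} at the first point of difference.
With this numbering: a chloro group at C-4; an iodo group at C-1; a methyl group at C-6.
Substituent prefixes are cited in alphabetical order (multiplying prefixes like di-/tri- are ignored for ordering).
The name is 4-chloro-1-iodo-6-methylnonane.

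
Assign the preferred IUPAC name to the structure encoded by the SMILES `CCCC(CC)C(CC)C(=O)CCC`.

5,6-diethylnonan-4-one

The longest carbon chain that includes the carbonyl has 9 carbons, so the parent hydride is nonane.
The principal characteristic group is a ketone (C=O on an internal carbon), named with the suffix -one.
Number the chain so that numbering from this end puts the carbonyl group at C-4 rather than C-6.
With this numbering: the carbonyl at C-4; ethyl groups at C-5 and C-6.
Putting it together: 5,6-diethylnonan-4-one.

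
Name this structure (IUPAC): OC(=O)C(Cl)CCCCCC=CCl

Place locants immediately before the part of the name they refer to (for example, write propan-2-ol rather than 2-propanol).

2,9-dichloronon-8-enoic acid

The longest chain bearing the –COOH group and the multiple bond is 9 carbons long (nonane).
A carboxylic acid (terminal –COOH) is the principal characteristic group, giving the suffix -oic acid.
The chain contains a C=C double bond, so the unsaturation ending is -ene.
Choose the numbering such that the carboxylic acid carbon is C-1 by definition.
This places the double bond between C-8 and C-9; chloro groups at C-2 and C-9.
Putting it together: 2,9-dichloronon-8-enoic acid.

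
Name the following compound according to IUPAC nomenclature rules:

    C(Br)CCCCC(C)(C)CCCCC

1-bromo-6,6-dimethylundecane

The longest continuous carbon chain has 11 atoms, so the parent hydride is undecane.
The numbering direction is chosen so that the substituent locant set {1,6,6} is lower than {6,6,11} at the first point of difference.
With this numbering: a bromo group at C-1; two methyl groups at C-6.
The substituents are ordered alphabetically, ignoring any di-/tri- multipliers.
Assembling the pieces gives 1-bromo-6,6-dimethylundecane.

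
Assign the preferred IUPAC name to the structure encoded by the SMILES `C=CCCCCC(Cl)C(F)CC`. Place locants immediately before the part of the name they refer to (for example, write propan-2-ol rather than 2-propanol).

The longest carbon chain that includes the multiple bond has 10 carbons, so the parent hydride is decane.
A C=C double bond in the chain gives the infix -ene-.
Choose the numbering such that numbering from this end puts the double bond at C-1 rather than C-9.
That gives the double bond between C-1 and C-2; a chloro group at C-7; a fluoro group at C-8.
Substituent prefixes are cited in alphabetical order (multiplying prefixes like di-/tri- are ignored for ordering).
The name is 7-chloro-8-fluorodec-1-ene.

7-chloro-8-fluorodec-1-ene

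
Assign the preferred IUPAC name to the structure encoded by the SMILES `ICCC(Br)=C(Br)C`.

The longest carbon chain that includes the multiple bond has 5 carbons, so the parent hydride is pentane.
A C=C double bond in the chain gives the infix -ene-.
Choose the numbering such that numbering from this end puts the double bond at C-2 rather than C-3.
This places the double bond between C-2 and C-3; bromo groups at C-2 and C-3; an iodo group at C-5.
Substituent prefixes are cited in alphabetical order (multiplying prefixes like di-/tri- are ignored for ordering).
Assembling the pieces gives 2,3-dibromo-5-iodopent-2-ene.

2,3-dibromo-5-iodopent-2-ene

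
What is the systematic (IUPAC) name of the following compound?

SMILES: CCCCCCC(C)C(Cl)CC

3-chloro-4-methyldecane

The longest continuous carbon chain has 10 atoms, so the parent hydride is decane.
The numbering direction is chosen so that the substituent locant set {3,4} is lower than {7,8} at the first point of difference.
This places a chloro group at C-3; a methyl group at C-4.
The substituents are ordered alphabetically, ignoring any di-/tri- multipliers.
Assembling the pieces gives 3-chloro-4-methyldecane.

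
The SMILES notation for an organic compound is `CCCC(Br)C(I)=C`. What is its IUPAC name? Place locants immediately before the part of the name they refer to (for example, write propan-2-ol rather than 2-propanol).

The longest chain bearing the multiple bond is 6 carbons long (hexane).
A C=C double bond in the chain gives the infix -ene-.
Choose the numbering such that numbering from this end puts the double bond at C-1 rather than C-5.
This places the double bond between C-1 and C-2; a bromo group at C-3; an iodo group at C-2.
Substituent prefixes are cited in alphabetical order (multiplying prefixes like di-/tri- are ignored for ordering).
The name is 3-bromo-2-iodohex-1-ene.

3-bromo-2-iodohex-1-ene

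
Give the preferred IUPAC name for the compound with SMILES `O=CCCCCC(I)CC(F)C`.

The longest carbon chain that includes the –CHO group has 9 carbons, so the parent hydride is nonane.
The principal characteristic group is an aldehyde (terminal –CHO), named with the suffix -al.
Choose the numbering such that the aldehyde carbon is C-1 by definition.
With this numbering: a fluoro group at C-8; an iodo group at C-6.
Prefixes are listed alphabetically: fluoro, iodo.
The name is 8-fluoro-6-iodononanal.

8-fluoro-6-iodononanal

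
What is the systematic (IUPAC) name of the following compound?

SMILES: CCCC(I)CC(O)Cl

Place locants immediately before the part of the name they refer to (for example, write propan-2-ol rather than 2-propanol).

The longest carbon chain that includes the –OH group has 6 carbons, so the parent hydride is hexane.
The principal characteristic group is an alcohol (–OH), named with the suffix -ol.
The numbering direction is chosen so that numbering from this end puts the hydroxyl group at C-1 rather than C-6.
With this numbering: the hydroxyl at C-1; a chloro group at C-1; an iodo group at C-3.
The substituents are ordered alphabetically, ignoring any di-/tri- multipliers.
Putting it together: 1-chloro-3-iodohexan-1-ol.

1-chloro-3-iodohexan-1-ol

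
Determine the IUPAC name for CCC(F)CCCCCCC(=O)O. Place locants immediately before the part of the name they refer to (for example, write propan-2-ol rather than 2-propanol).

8-fluorodecanoic acid

Counting along the main chain through the –COOH group gives 10 carbons: the parent is decane.
A carboxylic acid (terminal –COOH) is the principal characteristic group, giving the suffix -oic acid.
The numbering direction is chosen so that the carboxylic acid carbon is C-1 by definition.
That gives a fluoro group at C-8.
The name is 8-fluorodecanoic acid.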